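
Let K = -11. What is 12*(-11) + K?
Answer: -143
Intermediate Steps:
12*(-11) + K = 12*(-11) - 11 = -132 - 11 = -143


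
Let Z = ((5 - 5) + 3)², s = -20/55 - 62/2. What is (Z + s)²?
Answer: 60516/121 ≈ 500.13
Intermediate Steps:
s = -345/11 (s = -20*1/55 - 62*½ = -4/11 - 31 = -345/11 ≈ -31.364)
Z = 9 (Z = (0 + 3)² = 3² = 9)
(Z + s)² = (9 - 345/11)² = (-246/11)² = 60516/121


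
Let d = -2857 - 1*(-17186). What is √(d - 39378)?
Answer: I*√25049 ≈ 158.27*I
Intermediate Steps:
d = 14329 (d = -2857 + 17186 = 14329)
√(d - 39378) = √(14329 - 39378) = √(-25049) = I*√25049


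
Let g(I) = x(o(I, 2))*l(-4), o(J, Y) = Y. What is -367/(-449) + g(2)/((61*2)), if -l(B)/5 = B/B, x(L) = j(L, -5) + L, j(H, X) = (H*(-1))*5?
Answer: 31367/27389 ≈ 1.1452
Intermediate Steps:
j(H, X) = -5*H (j(H, X) = -H*5 = -5*H)
x(L) = -4*L (x(L) = -5*L + L = -4*L)
l(B) = -5 (l(B) = -5*B/B = -5*1 = -5)
g(I) = 40 (g(I) = -4*2*(-5) = -8*(-5) = 40)
-367/(-449) + g(2)/((61*2)) = -367/(-449) + 40/((61*2)) = -367*(-1/449) + 40/122 = 367/449 + 40*(1/122) = 367/449 + 20/61 = 31367/27389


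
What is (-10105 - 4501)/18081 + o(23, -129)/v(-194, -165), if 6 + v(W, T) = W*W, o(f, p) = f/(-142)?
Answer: -78046992623/96615100260 ≈ -0.80781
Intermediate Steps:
o(f, p) = -f/142 (o(f, p) = f*(-1/142) = -f/142)
v(W, T) = -6 + W**2 (v(W, T) = -6 + W*W = -6 + W**2)
(-10105 - 4501)/18081 + o(23, -129)/v(-194, -165) = (-10105 - 4501)/18081 + (-1/142*23)/(-6 + (-194)**2) = -14606*1/18081 - 23/(142*(-6 + 37636)) = -14606/18081 - 23/142/37630 = -14606/18081 - 23/142*1/37630 = -14606/18081 - 23/5343460 = -78046992623/96615100260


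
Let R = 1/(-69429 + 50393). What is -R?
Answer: 1/19036 ≈ 5.2532e-5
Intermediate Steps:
R = -1/19036 (R = 1/(-19036) = -1/19036 ≈ -5.2532e-5)
-R = -1*(-1/19036) = 1/19036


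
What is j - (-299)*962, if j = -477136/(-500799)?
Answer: 144049299898/500799 ≈ 2.8764e+5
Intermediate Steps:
j = 477136/500799 (j = -477136*(-1/500799) = 477136/500799 ≈ 0.95275)
j - (-299)*962 = 477136/500799 - (-299)*962 = 477136/500799 - 1*(-287638) = 477136/500799 + 287638 = 144049299898/500799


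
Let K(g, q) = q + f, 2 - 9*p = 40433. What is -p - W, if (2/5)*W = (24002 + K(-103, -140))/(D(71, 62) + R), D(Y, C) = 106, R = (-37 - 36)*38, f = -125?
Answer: 72269327/16008 ≈ 4514.6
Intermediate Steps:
p = -13477/3 (p = 2/9 - ⅑*40433 = 2/9 - 40433/9 = -13477/3 ≈ -4492.3)
R = -2774 (R = -73*38 = -2774)
K(g, q) = -125 + q (K(g, q) = q - 125 = -125 + q)
W = -118685/5336 (W = 5*((24002 + (-125 - 140))/(106 - 2774))/2 = 5*((24002 - 265)/(-2668))/2 = 5*(23737*(-1/2668))/2 = (5/2)*(-23737/2668) = -118685/5336 ≈ -22.242)
-p - W = -1*(-13477/3) - 1*(-118685/5336) = 13477/3 + 118685/5336 = 72269327/16008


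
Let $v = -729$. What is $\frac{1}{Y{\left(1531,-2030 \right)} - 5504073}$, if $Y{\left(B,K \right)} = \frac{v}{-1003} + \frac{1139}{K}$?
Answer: $- \frac{2036090}{11206787657117} \approx -1.8168 \cdot 10^{-7}$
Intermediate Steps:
$Y{\left(B,K \right)} = \frac{729}{1003} + \frac{1139}{K}$ ($Y{\left(B,K \right)} = - \frac{729}{-1003} + \frac{1139}{K} = \left(-729\right) \left(- \frac{1}{1003}\right) + \frac{1139}{K} = \frac{729}{1003} + \frac{1139}{K}$)
$\frac{1}{Y{\left(1531,-2030 \right)} - 5504073} = \frac{1}{\left(\frac{729}{1003} + \frac{1139}{-2030}\right) - 5504073} = \frac{1}{\left(\frac{729}{1003} + 1139 \left(- \frac{1}{2030}\right)\right) - 5504073} = \frac{1}{\left(\frac{729}{1003} - \frac{1139}{2030}\right) - 5504073} = \frac{1}{\frac{337453}{2036090} - 5504073} = \frac{1}{- \frac{11206787657117}{2036090}} = - \frac{2036090}{11206787657117}$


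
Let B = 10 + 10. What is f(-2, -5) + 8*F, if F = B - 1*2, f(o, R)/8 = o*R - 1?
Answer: 216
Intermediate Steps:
f(o, R) = -8 + 8*R*o (f(o, R) = 8*(o*R - 1) = 8*(R*o - 1) = 8*(-1 + R*o) = -8 + 8*R*o)
B = 20
F = 18 (F = 20 - 1*2 = 20 - 2 = 18)
f(-2, -5) + 8*F = (-8 + 8*(-5)*(-2)) + 8*18 = (-8 + 80) + 144 = 72 + 144 = 216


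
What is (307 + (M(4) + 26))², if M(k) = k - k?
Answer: 110889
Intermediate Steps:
M(k) = 0
(307 + (M(4) + 26))² = (307 + (0 + 26))² = (307 + 26)² = 333² = 110889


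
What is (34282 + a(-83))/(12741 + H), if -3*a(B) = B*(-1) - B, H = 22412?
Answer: 102680/105459 ≈ 0.97365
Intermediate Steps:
a(B) = 2*B/3 (a(B) = -(B*(-1) - B)/3 = -(-B - B)/3 = -(-2)*B/3 = 2*B/3)
(34282 + a(-83))/(12741 + H) = (34282 + (2/3)*(-83))/(12741 + 22412) = (34282 - 166/3)/35153 = (102680/3)*(1/35153) = 102680/105459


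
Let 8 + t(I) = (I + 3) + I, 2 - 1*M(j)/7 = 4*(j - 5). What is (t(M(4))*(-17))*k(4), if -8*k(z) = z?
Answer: 1343/2 ≈ 671.50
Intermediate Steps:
k(z) = -z/8
M(j) = 154 - 28*j (M(j) = 14 - 28*(j - 5) = 14 - 28*(-5 + j) = 14 - 7*(-20 + 4*j) = 14 + (140 - 28*j) = 154 - 28*j)
t(I) = -5 + 2*I (t(I) = -8 + ((I + 3) + I) = -8 + ((3 + I) + I) = -8 + (3 + 2*I) = -5 + 2*I)
(t(M(4))*(-17))*k(4) = ((-5 + 2*(154 - 28*4))*(-17))*(-1/8*4) = ((-5 + 2*(154 - 112))*(-17))*(-1/2) = ((-5 + 2*42)*(-17))*(-1/2) = ((-5 + 84)*(-17))*(-1/2) = (79*(-17))*(-1/2) = -1343*(-1/2) = 1343/2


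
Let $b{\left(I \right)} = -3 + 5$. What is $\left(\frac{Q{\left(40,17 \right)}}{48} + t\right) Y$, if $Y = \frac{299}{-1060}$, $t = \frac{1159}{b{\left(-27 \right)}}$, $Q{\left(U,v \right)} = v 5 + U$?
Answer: $- \frac{8354359}{50880} \approx -164.2$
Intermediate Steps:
$b{\left(I \right)} = 2$
$Q{\left(U,v \right)} = U + 5 v$ ($Q{\left(U,v \right)} = 5 v + U = U + 5 v$)
$t = \frac{1159}{2} \approx 579.5$
$Y = - \frac{299}{1060}$ ($Y = 299 \left(- \frac{1}{1060}\right) = - \frac{299}{1060} \approx -0.28208$)
$\left(\frac{Q{\left(40,17 \right)}}{48} + t\right) Y = \left(\frac{40 + 5 \cdot 17}{48} + \frac{1159}{2}\right) \left(- \frac{299}{1060}\right) = \left(\left(40 + 85\right) \frac{1}{48} + \frac{1159}{2}\right) \left(- \frac{299}{1060}\right) = \left(125 \cdot \frac{1}{48} + \frac{1159}{2}\right) \left(- \frac{299}{1060}\right) = \left(\frac{125}{48} + \frac{1159}{2}\right) \left(- \frac{299}{1060}\right) = \frac{27941}{48} \left(- \frac{299}{1060}\right) = - \frac{8354359}{50880}$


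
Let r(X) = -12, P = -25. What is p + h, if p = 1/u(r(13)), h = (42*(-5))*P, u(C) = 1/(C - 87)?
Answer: 5151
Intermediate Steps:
u(C) = 1/(-87 + C)
h = 5250 (h = (42*(-5))*(-25) = -210*(-25) = 5250)
p = -99 (p = 1/(1/(-87 - 12)) = 1/(1/(-99)) = 1/(-1/99) = -99)
p + h = -99 + 5250 = 5151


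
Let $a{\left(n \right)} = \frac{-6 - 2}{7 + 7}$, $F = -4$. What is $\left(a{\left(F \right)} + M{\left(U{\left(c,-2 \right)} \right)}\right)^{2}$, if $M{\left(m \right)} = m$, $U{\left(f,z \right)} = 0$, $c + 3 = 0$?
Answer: $\frac{16}{49} \approx 0.32653$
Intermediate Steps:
$c = -3$ ($c = -3 + 0 = -3$)
$a{\left(n \right)} = - \frac{4}{7}$ ($a{\left(n \right)} = - \frac{8}{14} = \left(-8\right) \frac{1}{14} = - \frac{4}{7}$)
$\left(a{\left(F \right)} + M{\left(U{\left(c,-2 \right)} \right)}\right)^{2} = \left(- \frac{4}{7} + 0\right)^{2} = \left(- \frac{4}{7}\right)^{2} = \frac{16}{49}$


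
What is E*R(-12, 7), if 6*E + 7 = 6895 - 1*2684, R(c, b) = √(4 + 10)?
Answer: 2102*√14/3 ≈ 2621.7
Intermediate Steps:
R(c, b) = √14
E = 2102/3 (E = -7/6 + (6895 - 1*2684)/6 = -7/6 + (6895 - 2684)/6 = -7/6 + (⅙)*4211 = -7/6 + 4211/6 = 2102/3 ≈ 700.67)
E*R(-12, 7) = 2102*√14/3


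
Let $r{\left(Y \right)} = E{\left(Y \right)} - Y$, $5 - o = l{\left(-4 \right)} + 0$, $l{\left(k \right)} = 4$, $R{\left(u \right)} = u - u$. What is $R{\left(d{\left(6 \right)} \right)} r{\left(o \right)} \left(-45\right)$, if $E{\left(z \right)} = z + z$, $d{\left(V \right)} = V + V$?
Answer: $0$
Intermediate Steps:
$d{\left(V \right)} = 2 V$
$R{\left(u \right)} = 0$
$E{\left(z \right)} = 2 z$
$o = 1$ ($o = 5 - \left(4 + 0\right) = 5 - 4 = 1$)
$r{\left(Y \right)} = Y$ ($r{\left(Y \right)} = 2 Y - Y = Y$)
$R{\left(d{\left(6 \right)} \right)} r{\left(o \right)} \left(-45\right) = 0 \cdot 1 \left(-45\right) = 0 \left(-45\right) = 0$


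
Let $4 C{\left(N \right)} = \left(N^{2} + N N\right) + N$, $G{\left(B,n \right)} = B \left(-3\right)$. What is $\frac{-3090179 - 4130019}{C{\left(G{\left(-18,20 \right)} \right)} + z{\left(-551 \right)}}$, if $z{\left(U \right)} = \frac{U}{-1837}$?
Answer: $- \frac{26527007452}{5407393} \approx -4905.7$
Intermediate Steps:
$G{\left(B,n \right)} = - 3 B$
$C{\left(N \right)} = \frac{N^{2}}{2} + \frac{N}{4}$ ($C{\left(N \right)} = \frac{\left(N^{2} + N N\right) + N}{4} = \frac{\left(N^{2} + N^{2}\right) + N}{4} = \frac{2 N^{2} + N}{4} = \frac{N + 2 N^{2}}{4} = \frac{N^{2}}{2} + \frac{N}{4}$)
$z{\left(U \right)} = - \frac{U}{1837}$ ($z{\left(U \right)} = U \left(- \frac{1}{1837}\right) = - \frac{U}{1837}$)
$\frac{-3090179 - 4130019}{C{\left(G{\left(-18,20 \right)} \right)} + z{\left(-551 \right)}} = \frac{-3090179 - 4130019}{\frac{\left(-3\right) \left(-18\right) \left(1 + 2 \left(\left(-3\right) \left(-18\right)\right)\right)}{4} - - \frac{551}{1837}} = - \frac{7220198}{\frac{1}{4} \cdot 54 \left(1 + 2 \cdot 54\right) + \frac{551}{1837}} = - \frac{7220198}{\frac{1}{4} \cdot 54 \left(1 + 108\right) + \frac{551}{1837}} = - \frac{7220198}{\frac{1}{4} \cdot 54 \cdot 109 + \frac{551}{1837}} = - \frac{7220198}{\frac{2943}{2} + \frac{551}{1837}} = - \frac{7220198}{\frac{5407393}{3674}} = \left(-7220198\right) \frac{3674}{5407393} = - \frac{26527007452}{5407393}$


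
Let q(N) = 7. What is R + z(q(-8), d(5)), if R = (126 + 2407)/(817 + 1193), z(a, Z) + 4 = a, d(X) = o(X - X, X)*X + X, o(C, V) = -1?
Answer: 8563/2010 ≈ 4.2602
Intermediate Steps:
d(X) = 0 (d(X) = -X + X = 0)
z(a, Z) = -4 + a
R = 2533/2010 ≈ 1.2602
R + z(q(-8), d(5)) = 2533/2010 + (-4 + 7) = 2533/2010 + 3 = 8563/2010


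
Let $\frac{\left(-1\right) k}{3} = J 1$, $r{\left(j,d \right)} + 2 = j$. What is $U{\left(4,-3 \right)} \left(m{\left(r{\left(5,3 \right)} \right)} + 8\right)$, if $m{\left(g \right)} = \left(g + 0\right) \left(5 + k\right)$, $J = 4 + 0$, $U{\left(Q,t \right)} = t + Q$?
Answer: $-13$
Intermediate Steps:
$U{\left(Q,t \right)} = Q + t$
$r{\left(j,d \right)} = -2 + j$
$J = 4$
$k = -12$ ($k = - 3 \cdot 4 \cdot 1 = \left(-3\right) 4 = -12$)
$m{\left(g \right)} = - 7 g$ ($m{\left(g \right)} = \left(g + 0\right) \left(5 - 12\right) = g \left(-7\right) = - 7 g$)
$U{\left(4,-3 \right)} \left(m{\left(r{\left(5,3 \right)} \right)} + 8\right) = \left(4 - 3\right) \left(- 7 \left(-2 + 5\right) + 8\right) = 1 \left(\left(-7\right) 3 + 8\right) = 1 \left(-21 + 8\right) = 1 \left(-13\right) = -13$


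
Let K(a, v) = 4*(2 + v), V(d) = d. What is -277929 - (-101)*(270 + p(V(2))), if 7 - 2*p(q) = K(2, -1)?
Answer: -501015/2 ≈ -2.5051e+5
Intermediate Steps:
K(a, v) = 8 + 4*v
p(q) = 3/2 (p(q) = 7/2 - (8 + 4*(-1))/2 = 7/2 - (8 - 4)/2 = 7/2 - 1/2*4 = 7/2 - 2 = 3/2)
-277929 - (-101)*(270 + p(V(2))) = -277929 - (-101)*(270 + 3/2) = -277929 - (-101)*543/2 = -277929 - 1*(-54843/2) = -277929 + 54843/2 = -501015/2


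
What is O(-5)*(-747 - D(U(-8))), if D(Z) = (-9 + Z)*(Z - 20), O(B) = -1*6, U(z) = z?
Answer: 7338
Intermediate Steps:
O(B) = -6
D(Z) = (-20 + Z)*(-9 + Z) (D(Z) = (-9 + Z)*(-20 + Z) = (-20 + Z)*(-9 + Z))
O(-5)*(-747 - D(U(-8))) = -6*(-747 - (180 + (-8)² - 29*(-8))) = -6*(-747 - (180 + 64 + 232)) = -6*(-747 - 1*476) = -6*(-747 - 476) = -6*(-1223) = 7338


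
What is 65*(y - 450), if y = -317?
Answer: -49855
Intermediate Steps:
65*(y - 450) = 65*(-317 - 450) = 65*(-767) = -49855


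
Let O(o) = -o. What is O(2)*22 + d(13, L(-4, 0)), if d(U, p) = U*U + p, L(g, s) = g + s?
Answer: 121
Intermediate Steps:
d(U, p) = p + U² (d(U, p) = U² + p = p + U²)
O(2)*22 + d(13, L(-4, 0)) = -1*2*22 + ((-4 + 0) + 13²) = -2*22 + (-4 + 169) = -44 + 165 = 121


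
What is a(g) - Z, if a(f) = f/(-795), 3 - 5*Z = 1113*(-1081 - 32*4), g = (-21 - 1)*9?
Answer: -71317794/265 ≈ -2.6912e+5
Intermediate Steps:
g = -198 (g = -22*9 = -198)
Z = 269124 (Z = ⅗ - 1113*(-1081 - 32*4)/5 = ⅗ - 1113*(-1081 - 128)/5 = ⅗ - 1113*(-1209)/5 = ⅗ - ⅕*(-1345617) = ⅗ + 1345617/5 = 269124)
a(f) = -f/795 (a(f) = f*(-1/795) = -f/795)
a(g) - Z = -1/795*(-198) - 1*269124 = 66/265 - 269124 = -71317794/265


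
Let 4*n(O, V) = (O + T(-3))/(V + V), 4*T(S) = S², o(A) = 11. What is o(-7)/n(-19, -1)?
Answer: 352/67 ≈ 5.2537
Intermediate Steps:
T(S) = S²/4
n(O, V) = (9/4 + O)/(8*V) (n(O, V) = ((O + (¼)*(-3)²)/(V + V))/4 = ((O + (¼)*9)/((2*V)))/4 = ((O + 9/4)*(1/(2*V)))/4 = ((9/4 + O)*(1/(2*V)))/4 = ((9/4 + O)/(2*V))/4 = (9/4 + O)/(8*V))
o(-7)/n(-19, -1) = 11/(((1/32)*(9 + 4*(-19))/(-1))) = 11/(((1/32)*(-1)*(9 - 76))) = 11/(((1/32)*(-1)*(-67))) = 11/(67/32) = 11*(32/67) = 352/67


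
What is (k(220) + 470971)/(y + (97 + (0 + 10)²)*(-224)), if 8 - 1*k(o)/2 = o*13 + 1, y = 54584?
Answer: 465265/10456 ≈ 44.497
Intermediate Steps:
k(o) = 14 - 26*o (k(o) = 16 - 2*(o*13 + 1) = 16 - 2*(13*o + 1) = 16 - 2*(1 + 13*o) = 16 + (-2 - 26*o) = 14 - 26*o)
(k(220) + 470971)/(y + (97 + (0 + 10)²)*(-224)) = ((14 - 26*220) + 470971)/(54584 + (97 + (0 + 10)²)*(-224)) = ((14 - 5720) + 470971)/(54584 + (97 + 10²)*(-224)) = (-5706 + 470971)/(54584 + (97 + 100)*(-224)) = 465265/(54584 + 197*(-224)) = 465265/(54584 - 44128) = 465265/10456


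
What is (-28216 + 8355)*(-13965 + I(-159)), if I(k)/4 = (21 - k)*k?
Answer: 2551046145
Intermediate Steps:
I(k) = 4*k*(21 - k) (I(k) = 4*((21 - k)*k) = 4*(k*(21 - k)) = 4*k*(21 - k))
(-28216 + 8355)*(-13965 + I(-159)) = (-28216 + 8355)*(-13965 + 4*(-159)*(21 - 1*(-159))) = -19861*(-13965 + 4*(-159)*(21 + 159)) = -19861*(-13965 + 4*(-159)*180) = -19861*(-13965 - 114480) = -19861*(-128445) = 2551046145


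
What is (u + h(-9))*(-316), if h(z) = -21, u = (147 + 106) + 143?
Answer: -118500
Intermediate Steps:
u = 396 (u = 253 + 143 = 396)
(u + h(-9))*(-316) = (396 - 21)*(-316) = 375*(-316) = -118500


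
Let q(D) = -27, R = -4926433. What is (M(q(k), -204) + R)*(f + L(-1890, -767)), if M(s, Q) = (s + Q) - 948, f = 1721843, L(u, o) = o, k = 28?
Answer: -8480794750512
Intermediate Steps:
M(s, Q) = -948 + Q + s (M(s, Q) = (Q + s) - 948 = -948 + Q + s)
(M(q(k), -204) + R)*(f + L(-1890, -767)) = ((-948 - 204 - 27) - 4926433)*(1721843 - 767) = (-1179 - 4926433)*1721076 = -4927612*1721076 = -8480794750512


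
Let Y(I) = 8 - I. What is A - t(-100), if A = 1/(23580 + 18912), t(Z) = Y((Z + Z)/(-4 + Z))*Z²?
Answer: -33568679987/552396 ≈ -60769.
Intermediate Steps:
t(Z) = Z²*(8 - 2*Z/(-4 + Z)) (t(Z) = (8 - (Z + Z)/(-4 + Z))*Z² = (8 - 2*Z/(-4 + Z))*Z² = Z²*(8 - 2*Z/(-4 + Z)))
A = 1/42492 ≈ 2.3534e-5
A - t(-100) = 1/42492 - (-100)²*(-32 + 6*(-100))/(-4 - 100) = 1/42492 - 10000*(-32 - 600)/(-104) = 1/42492 - 10000*(-1)*(-632)/104 = 1/42492 - 1*790000/13 = 1/42492 - 790000/13 = -33568679987/552396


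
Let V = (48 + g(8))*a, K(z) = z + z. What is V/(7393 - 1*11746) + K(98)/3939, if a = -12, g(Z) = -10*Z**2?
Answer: -9043156/5715489 ≈ -1.5822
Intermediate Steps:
K(z) = 2*z
V = 7104 (V = (48 - 10*8**2)*(-12) = (48 - 10*64)*(-12) = (48 - 640)*(-12) = -592*(-12) = 7104)
V/(7393 - 1*11746) + K(98)/3939 = 7104/(7393 - 1*11746) + (2*98)/3939 = 7104/(7393 - 11746) + 196*(1/3939) = 7104/(-4353) + 196/3939 = 7104*(-1/4353) + 196/3939 = -2368/1451 + 196/3939 = -9043156/5715489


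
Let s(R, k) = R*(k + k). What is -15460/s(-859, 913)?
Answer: 7730/784267 ≈ 0.0098563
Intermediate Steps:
s(R, k) = 2*R*k (s(R, k) = R*(2*k) = 2*R*k)
-15460/s(-859, 913) = -15460/(2*(-859)*913) = -15460/(-1568534) = -15460*(-1/1568534) = 7730/784267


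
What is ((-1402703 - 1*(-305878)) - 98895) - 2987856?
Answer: -4183576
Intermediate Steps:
((-1402703 - 1*(-305878)) - 98895) - 2987856 = ((-1402703 + 305878) - 98895) - 2987856 = (-1096825 - 98895) - 2987856 = -1195720 - 2987856 = -4183576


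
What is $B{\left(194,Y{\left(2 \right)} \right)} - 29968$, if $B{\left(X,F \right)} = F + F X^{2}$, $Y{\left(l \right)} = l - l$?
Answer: $-29968$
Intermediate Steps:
$Y{\left(l \right)} = 0$
$B{\left(194,Y{\left(2 \right)} \right)} - 29968 = 0 \left(1 + 194^{2}\right) - 29968 = 0 \left(1 + 37636\right) - 29968 = 0 \cdot 37637 - 29968 = 0 - 29968 = -29968$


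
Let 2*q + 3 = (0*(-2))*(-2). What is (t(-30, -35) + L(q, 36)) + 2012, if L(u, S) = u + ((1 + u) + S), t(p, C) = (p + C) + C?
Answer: 1946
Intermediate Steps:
t(p, C) = p + 2*C (t(p, C) = (C + p) + C = p + 2*C)
q = -3/2 (q = -3/2 + ((0*(-2))*(-2))/2 = -3/2 + (0*(-2))/2 = -3/2 + (1/2)*0 = -3/2 + 0 = -3/2 ≈ -1.5000)
L(u, S) = 1 + S + 2*u (L(u, S) = u + (1 + S + u) = 1 + S + 2*u)
(t(-30, -35) + L(q, 36)) + 2012 = ((-30 + 2*(-35)) + (1 + 36 + 2*(-3/2))) + 2012 = ((-30 - 70) + (1 + 36 - 3)) + 2012 = (-100 + 34) + 2012 = -66 + 2012 = 1946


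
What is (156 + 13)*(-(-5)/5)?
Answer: 169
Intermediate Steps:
(156 + 13)*(-(-5)/5) = 169*(-(-5)/5) = 169*(-5*(-⅕)) = 169*1 = 169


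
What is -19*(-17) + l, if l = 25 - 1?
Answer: 347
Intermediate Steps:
l = 24
-19*(-17) + l = -19*(-17) + 24 = 323 + 24 = 347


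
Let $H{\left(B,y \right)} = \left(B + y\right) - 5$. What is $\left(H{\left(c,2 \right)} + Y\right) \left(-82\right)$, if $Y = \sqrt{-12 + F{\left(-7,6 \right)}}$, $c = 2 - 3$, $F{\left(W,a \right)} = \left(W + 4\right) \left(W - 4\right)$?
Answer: $328 - 82 \sqrt{21} \approx -47.771$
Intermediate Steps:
$F{\left(W,a \right)} = \left(-4 + W\right) \left(4 + W\right)$ ($F{\left(W,a \right)} = \left(4 + W\right) \left(-4 + W\right) = \left(-4 + W\right) \left(4 + W\right)$)
$c = -1$ ($c = 2 - 3 = -1$)
$H{\left(B,y \right)} = -5 + B + y$
$Y = \sqrt{21}$ ($Y = \sqrt{-12 - \left(16 - \left(-7\right)^{2}\right)} = \sqrt{-12 + \left(-16 + 49\right)} = \sqrt{-12 + 33} = \sqrt{21} \approx 4.5826$)
$\left(H{\left(c,2 \right)} + Y\right) \left(-82\right) = \left(\left(-5 - 1 + 2\right) + \sqrt{21}\right) \left(-82\right) = \left(-4 + \sqrt{21}\right) \left(-82\right) = 328 - 82 \sqrt{21}$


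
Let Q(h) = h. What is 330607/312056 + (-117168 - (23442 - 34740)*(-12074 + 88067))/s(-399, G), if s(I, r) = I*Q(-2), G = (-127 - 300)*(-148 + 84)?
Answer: 2349870893633/2184392 ≈ 1.0758e+6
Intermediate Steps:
G = 27328 (G = -427*(-64) = 27328)
s(I, r) = -2*I (s(I, r) = I*(-2) = -2*I)
330607/312056 + (-117168 - (23442 - 34740)*(-12074 + 88067))/s(-399, G) = 330607/312056 + (-117168 - (23442 - 34740)*(-12074 + 88067))/((-2*(-399))) = 330607*(1/312056) + (-117168 - (-11298)*75993)/798 = 330607/312056 + (-117168 - 1*(-858568914))*(1/798) = 330607/312056 + (-117168 + 858568914)*(1/798) = 330607/312056 + 858451746*(1/798) = 330607/312056 + 143075291/133 = 2349870893633/2184392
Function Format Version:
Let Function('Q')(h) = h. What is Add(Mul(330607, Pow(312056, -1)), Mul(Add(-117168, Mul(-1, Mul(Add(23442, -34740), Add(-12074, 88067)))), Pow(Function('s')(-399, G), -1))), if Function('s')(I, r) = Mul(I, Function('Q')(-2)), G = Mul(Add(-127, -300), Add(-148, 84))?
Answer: Rational(2349870893633, 2184392) ≈ 1.0758e+6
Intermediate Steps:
G = 27328 (G = Mul(-427, -64) = 27328)
Function('s')(I, r) = Mul(-2, I) (Function('s')(I, r) = Mul(I, -2) = Mul(-2, I))
Add(Mul(330607, Pow(312056, -1)), Mul(Add(-117168, Mul(-1, Mul(Add(23442, -34740), Add(-12074, 88067)))), Pow(Function('s')(-399, G), -1))) = Add(Mul(330607, Pow(312056, -1)), Mul(Add(-117168, Mul(-1, Mul(Add(23442, -34740), Add(-12074, 88067)))), Pow(Mul(-2, -399), -1))) = Add(Mul(330607, Rational(1, 312056)), Mul(Add(-117168, Mul(-1, Mul(-11298, 75993))), Pow(798, -1))) = Add(Rational(330607, 312056), Mul(Add(-117168, Mul(-1, -858568914)), Rational(1, 798))) = Add(Rational(330607, 312056), Mul(Add(-117168, 858568914), Rational(1, 798))) = Add(Rational(330607, 312056), Mul(858451746, Rational(1, 798))) = Add(Rational(330607, 312056), Rational(143075291, 133)) = Rational(2349870893633, 2184392)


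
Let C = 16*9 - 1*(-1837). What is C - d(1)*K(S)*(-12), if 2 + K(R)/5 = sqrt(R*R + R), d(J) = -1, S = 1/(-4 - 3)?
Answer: 2101 - 60*I*sqrt(6)/7 ≈ 2101.0 - 20.996*I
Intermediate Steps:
S = -1/7 (S = 1/(-7) = -1/7 ≈ -0.14286)
K(R) = -10 + 5*sqrt(R + R**2) (K(R) = -10 + 5*sqrt(R*R + R) = -10 + 5*sqrt(R**2 + R) = -10 + 5*sqrt(R + R**2))
C = 1981 (C = 144 + 1837 = 1981)
C - d(1)*K(S)*(-12) = 1981 - (-(-10 + 5*sqrt(-(1 - 1/7)/7)))*(-12) = 1981 - (-(-10 + 5*sqrt(-1/7*6/7)))*(-12) = 1981 - (-(-10 + 5*sqrt(-6/49)))*(-12) = 1981 - (-(-10 + 5*(I*sqrt(6)/7)))*(-12) = 1981 - (-(-10 + 5*I*sqrt(6)/7))*(-12) = 1981 - (10 - 5*I*sqrt(6)/7)*(-12) = 1981 - (-120 + 60*I*sqrt(6)/7) = 1981 + (120 - 60*I*sqrt(6)/7) = 2101 - 60*I*sqrt(6)/7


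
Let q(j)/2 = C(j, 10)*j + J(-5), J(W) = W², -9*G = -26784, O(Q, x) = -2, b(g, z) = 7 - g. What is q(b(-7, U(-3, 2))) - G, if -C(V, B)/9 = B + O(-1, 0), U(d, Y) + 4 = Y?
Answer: -4942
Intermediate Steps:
U(d, Y) = -4 + Y
G = 2976 (G = -⅑*(-26784) = 2976)
C(V, B) = 18 - 9*B (C(V, B) = -9*(B - 2) = -9*(-2 + B) = 18 - 9*B)
q(j) = 50 - 144*j (q(j) = 2*((18 - 9*10)*j + (-5)²) = 2*((18 - 90)*j + 25) = 2*(-72*j + 25) = 2*(25 - 72*j) = 50 - 144*j)
q(b(-7, U(-3, 2))) - G = (50 - 144*(7 - 1*(-7))) - 1*2976 = (50 - 144*(7 + 7)) - 2976 = (50 - 144*14) - 2976 = (50 - 2016) - 2976 = -1966 - 2976 = -4942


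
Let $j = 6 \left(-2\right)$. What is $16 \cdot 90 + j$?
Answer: $1428$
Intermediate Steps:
$j = -12$
$16 \cdot 90 + j = 16 \cdot 90 - 12 = 1440 - 12 = 1428$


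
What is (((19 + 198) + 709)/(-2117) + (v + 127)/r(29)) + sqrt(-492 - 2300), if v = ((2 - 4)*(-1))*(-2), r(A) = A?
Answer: 8053/2117 + 2*I*sqrt(698) ≈ 3.804 + 52.839*I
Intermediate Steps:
v = -4 (v = -2*(-1)*(-2) = 2*(-2) = -4)
(((19 + 198) + 709)/(-2117) + (v + 127)/r(29)) + sqrt(-492 - 2300) = (((19 + 198) + 709)/(-2117) + (-4 + 127)/29) + sqrt(-492 - 2300) = ((217 + 709)*(-1/2117) + 123*(1/29)) + sqrt(-2792) = (926*(-1/2117) + 123/29) + 2*I*sqrt(698) = (-926/2117 + 123/29) + 2*I*sqrt(698) = 8053/2117 + 2*I*sqrt(698)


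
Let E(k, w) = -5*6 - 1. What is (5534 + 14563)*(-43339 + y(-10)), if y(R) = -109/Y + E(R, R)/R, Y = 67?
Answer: -583539365871/670 ≈ -8.7095e+8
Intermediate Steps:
E(k, w) = -31 (E(k, w) = -30 - 1 = -31)
y(R) = -109/67 - 31/R
(5534 + 14563)*(-43339 + y(-10)) = (5534 + 14563)*(-43339 + (-109/67 - 31/(-10))) = 20097*(-43339 + (-109/67 - 31*(-1/10))) = 20097*(-43339 + (-109/67 + 31/10)) = 20097*(-43339 + 987/670) = 20097*(-29036143/670) = -583539365871/670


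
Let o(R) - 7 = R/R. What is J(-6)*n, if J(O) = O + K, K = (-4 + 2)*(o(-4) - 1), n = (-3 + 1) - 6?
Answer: 160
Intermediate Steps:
n = -8 (n = -2 - 6 = -8)
o(R) = 8 (o(R) = 7 + R/R = 7 + 1 = 8)
K = -14 (K = (-4 + 2)*(8 - 1) = -2*7 = -14)
J(O) = -14 + O (J(O) = O - 14 = -14 + O)
J(-6)*n = (-14 - 6)*(-8) = -20*(-8) = 160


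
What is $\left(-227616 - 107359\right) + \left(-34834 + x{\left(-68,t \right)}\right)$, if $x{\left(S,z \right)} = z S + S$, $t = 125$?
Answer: $-378377$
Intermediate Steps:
$x{\left(S,z \right)} = S + S z$ ($x{\left(S,z \right)} = S z + S = S + S z$)
$\left(-227616 - 107359\right) + \left(-34834 + x{\left(-68,t \right)}\right) = \left(-227616 - 107359\right) - \left(34834 + 68 \left(1 + 125\right)\right) = -334975 - 43402 = -378377$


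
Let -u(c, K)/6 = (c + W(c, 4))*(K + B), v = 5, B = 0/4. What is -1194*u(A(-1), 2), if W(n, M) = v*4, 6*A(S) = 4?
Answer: 296112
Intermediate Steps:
B = 0 (B = 0*(1/4) = 0)
A(S) = 2/3 (A(S) = (1/6)*4 = 2/3)
W(n, M) = 20 (W(n, M) = 5*4 = 20)
u(c, K) = -6*K*(20 + c) (u(c, K) = -6*(c + 20)*(K + 0) = -6*(20 + c)*K = -6*K*(20 + c))
-1194*u(A(-1), 2) = -7164*2*(-20 - 1*2/3) = -7164*2*(-20 - 2/3) = -7164*2*(-62)/3 = -1194*(-248) = 296112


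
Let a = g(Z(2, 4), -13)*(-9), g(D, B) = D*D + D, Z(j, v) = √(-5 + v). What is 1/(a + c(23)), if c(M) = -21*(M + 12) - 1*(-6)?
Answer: -80/57609 + I/57609 ≈ -0.0013887 + 1.7358e-5*I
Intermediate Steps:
c(M) = -246 - 21*M (c(M) = -21*(12 + M) + 6 = (-252 - 21*M) + 6 = -246 - 21*M)
g(D, B) = D + D² (g(D, B) = D² + D = D + D²)
a = -9*I*(1 + I) (a = (√(-5 + 4)*(1 + √(-5 + 4)))*(-9) = (√(-1)*(1 + √(-1)))*(-9) = (I*(1 + I))*(-9) = -9*I*(1 + I) ≈ 9.0 - 9.0*I)
1/(a + c(23)) = 1/((9 - 9*I) + (-246 - 21*23)) = 1/((9 - 9*I) + (-246 - 483)) = 1/((9 - 9*I) - 729) = 1/(-720 - 9*I) = (-720 + 9*I)/518481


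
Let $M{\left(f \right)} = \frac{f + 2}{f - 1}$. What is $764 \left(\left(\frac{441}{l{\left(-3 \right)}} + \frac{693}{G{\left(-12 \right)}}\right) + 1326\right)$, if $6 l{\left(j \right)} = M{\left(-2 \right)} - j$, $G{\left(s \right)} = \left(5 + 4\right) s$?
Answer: $\frac{5046029}{3} \approx 1.682 \cdot 10^{6}$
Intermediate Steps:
$G{\left(s \right)} = 9 s$
$M{\left(f \right)} = \frac{2 + f}{-1 + f}$
$l{\left(j \right)} = - \frac{j}{6}$ ($l{\left(j \right)} = \frac{\frac{2 - 2}{-1 - 2} - j}{6} = \frac{\frac{1}{-3} \cdot 0 - j}{6} = \frac{\left(- \frac{1}{3}\right) 0 - j}{6} = \frac{0 - j}{6} = \frac{\left(-1\right) j}{6} = - \frac{j}{6}$)
$764 \left(\left(\frac{441}{l{\left(-3 \right)}} + \frac{693}{G{\left(-12 \right)}}\right) + 1326\right) = 764 \left(\left(\frac{441}{\left(- \frac{1}{6}\right) \left(-3\right)} + \frac{693}{9 \left(-12\right)}\right) + 1326\right) = 764 \left(\left(441 \frac{1}{\frac{1}{2}} + \frac{693}{-108}\right) + 1326\right) = 764 \left(\left(441 \cdot 2 + 693 \left(- \frac{1}{108}\right)\right) + 1326\right) = 764 \left(\left(882 - \frac{77}{12}\right) + 1326\right) = 764 \left(\frac{10507}{12} + 1326\right) = 764 \cdot \frac{26419}{12} = \frac{5046029}{3}$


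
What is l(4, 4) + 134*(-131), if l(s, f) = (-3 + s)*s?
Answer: -17550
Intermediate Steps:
l(s, f) = s*(-3 + s)
l(4, 4) + 134*(-131) = 4*(-3 + 4) + 134*(-131) = 4*1 - 17554 = 4 - 17554 = -17550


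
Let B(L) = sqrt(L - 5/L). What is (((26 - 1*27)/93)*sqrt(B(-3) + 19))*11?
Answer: -11*sqrt(171 + 6*I*sqrt(3))/279 ≈ -0.51581 - 0.015659*I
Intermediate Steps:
(((26 - 1*27)/93)*sqrt(B(-3) + 19))*11 = (((26 - 1*27)/93)*sqrt(sqrt(-3 - 5/(-3)) + 19))*11 = (((26 - 27)*(1/93))*sqrt(sqrt(-3 - 5*(-1/3)) + 19))*11 = ((-1*1/93)*sqrt(sqrt(-3 + 5/3) + 19))*11 = -sqrt(sqrt(-4/3) + 19)/93*11 = -sqrt(2*I*sqrt(3)/3 + 19)/93*11 = -sqrt(19 + 2*I*sqrt(3)/3)/93*11 = -11*sqrt(19 + 2*I*sqrt(3)/3)/93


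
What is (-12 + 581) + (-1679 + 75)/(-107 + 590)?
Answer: 273223/483 ≈ 565.68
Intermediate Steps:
(-12 + 581) + (-1679 + 75)/(-107 + 590) = 569 - 1604/483 = 273223/483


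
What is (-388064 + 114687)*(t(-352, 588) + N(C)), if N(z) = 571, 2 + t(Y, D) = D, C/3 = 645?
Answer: -316297189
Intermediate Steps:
C = 1935 (C = 3*645 = 1935)
t(Y, D) = -2 + D
(-388064 + 114687)*(t(-352, 588) + N(C)) = (-388064 + 114687)*((-2 + 588) + 571) = -273377*(586 + 571) = -273377*1157 = -316297189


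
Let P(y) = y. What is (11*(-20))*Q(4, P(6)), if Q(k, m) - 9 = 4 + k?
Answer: -3740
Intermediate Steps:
Q(k, m) = 13 + k (Q(k, m) = 9 + (4 + k) = 13 + k)
(11*(-20))*Q(4, P(6)) = (11*(-20))*(13 + 4) = -220*17 = -3740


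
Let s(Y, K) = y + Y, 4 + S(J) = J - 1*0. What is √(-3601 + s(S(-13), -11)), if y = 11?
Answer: I*√3607 ≈ 60.058*I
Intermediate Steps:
S(J) = -4 + J (S(J) = -4 + (J - 1*0) = -4 + (J + 0) = -4 + J)
s(Y, K) = 11 + Y
√(-3601 + s(S(-13), -11)) = √(-3601 + (11 + (-4 - 13))) = √(-3601 + (11 - 17)) = √(-3601 - 6) = √(-3607) = I*√3607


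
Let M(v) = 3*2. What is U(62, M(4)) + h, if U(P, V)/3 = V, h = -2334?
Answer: -2316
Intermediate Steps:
M(v) = 6
U(P, V) = 3*V
U(62, M(4)) + h = 3*6 - 2334 = 18 - 2334 = -2316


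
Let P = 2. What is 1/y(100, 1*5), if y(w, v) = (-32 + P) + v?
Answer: -1/25 ≈ -0.040000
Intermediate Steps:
y(w, v) = -30 + v (y(w, v) = (-32 + 2) + v = -30 + v)
1/y(100, 1*5) = 1/(-30 + 1*5) = 1/(-30 + 5) = 1/(-25) = -1/25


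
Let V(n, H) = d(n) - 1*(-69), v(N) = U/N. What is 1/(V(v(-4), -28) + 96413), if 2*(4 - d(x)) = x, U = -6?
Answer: 4/385941 ≈ 1.0364e-5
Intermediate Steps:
d(x) = 4 - x/2
v(N) = -6/N
V(n, H) = 73 - n/2 (V(n, H) = (4 - n/2) - 1*(-69) = (4 - n/2) + 69 = 73 - n/2)
1/(V(v(-4), -28) + 96413) = 1/((73 - (-3)/(-4)) + 96413) = 1/((73 - (-3)*(-1)/4) + 96413) = 1/((73 - ½*3/2) + 96413) = 1/((73 - ¾) + 96413) = 1/(289/4 + 96413) = 1/(385941/4) = 4/385941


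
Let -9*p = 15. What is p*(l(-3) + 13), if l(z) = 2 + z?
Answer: -20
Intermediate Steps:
p = -5/3 (p = -1/9*15 = -5/3 ≈ -1.6667)
p*(l(-3) + 13) = -5*((2 - 3) + 13)/3 = -5*(-1 + 13)/3 = -5/3*12 = -20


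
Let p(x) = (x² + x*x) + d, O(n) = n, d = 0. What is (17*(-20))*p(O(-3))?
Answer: -6120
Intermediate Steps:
p(x) = 2*x² (p(x) = (x² + x*x) + 0 = (x² + x²) + 0 = 2*x² + 0 = 2*x²)
(17*(-20))*p(O(-3)) = (17*(-20))*(2*(-3)²) = -680*9 = -340*18 = -6120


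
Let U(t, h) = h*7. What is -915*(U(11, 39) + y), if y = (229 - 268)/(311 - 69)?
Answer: -60414705/242 ≈ -2.4965e+5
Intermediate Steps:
U(t, h) = 7*h
y = -39/242 ≈ -0.16116
-915*(U(11, 39) + y) = -915*(7*39 - 39/242) = -915*(273 - 39/242) = -915*66027/242 = -60414705/242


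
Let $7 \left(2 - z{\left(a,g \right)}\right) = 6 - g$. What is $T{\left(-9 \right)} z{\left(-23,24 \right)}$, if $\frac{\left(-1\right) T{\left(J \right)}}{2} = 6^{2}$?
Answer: $- \frac{2304}{7} \approx -329.14$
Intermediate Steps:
$z{\left(a,g \right)} = \frac{8}{7} + \frac{g}{7}$ ($z{\left(a,g \right)} = 2 - \frac{6 - g}{7} = 2 + \left(- \frac{6}{7} + \frac{g}{7}\right) = \frac{8}{7} + \frac{g}{7}$)
$T{\left(J \right)} = -72$ ($T{\left(J \right)} = - 2 \cdot 6^{2} = \left(-2\right) 36 = -72$)
$T{\left(-9 \right)} z{\left(-23,24 \right)} = - 72 \left(\frac{8}{7} + \frac{1}{7} \cdot 24\right) = - 72 \left(\frac{8}{7} + \frac{24}{7}\right) = \left(-72\right) \frac{32}{7} = - \frac{2304}{7}$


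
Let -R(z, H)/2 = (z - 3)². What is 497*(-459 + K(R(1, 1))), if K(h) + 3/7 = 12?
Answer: -222372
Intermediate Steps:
R(z, H) = -2*(-3 + z)² (R(z, H) = -2*(z - 3)² = -2*(-3 + z)²)
K(h) = 81/7 (K(h) = -3/7 + 12 = 81/7)
497*(-459 + K(R(1, 1))) = 497*(-459 + 81/7) = 497*(-3132/7) = -222372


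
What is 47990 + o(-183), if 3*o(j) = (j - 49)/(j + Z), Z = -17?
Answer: 3599279/75 ≈ 47990.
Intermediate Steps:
o(j) = (-49 + j)/(3*(-17 + j)) (o(j) = ((j - 49)/(j - 17))/3 = ((-49 + j)/(-17 + j))/3 = (-49 + j)/(3*(-17 + j)))
47990 + o(-183) = 47990 + (-49 - 183)/(3*(-17 - 183)) = 47990 + (⅓)*(-232)/(-200) = 47990 + (⅓)*(-1/200)*(-232) = 47990 + 29/75 = 3599279/75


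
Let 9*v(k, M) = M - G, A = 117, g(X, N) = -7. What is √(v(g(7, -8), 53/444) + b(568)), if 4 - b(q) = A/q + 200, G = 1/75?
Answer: I*√43868352981642/472860 ≈ 14.007*I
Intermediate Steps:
G = 1/75 ≈ 0.013333
b(q) = -196 - 117/q (b(q) = 4 - (117/q + 200) = 4 - (200 + 117/q) = 4 + (-200 - 117/q) = -196 - 117/q)
v(k, M) = -1/675 + M/9 (v(k, M) = (M - 1*1/75)/9 = (M - 1/75)/9 = (-1/75 + M)/9 = -1/675 + M/9)
√(v(g(7, -8), 53/444) + b(568)) = √((-1/675 + (53/444)/9) + (-196 - 117/568)) = √((-1/675 + (53*(1/444))/9) + (-196 - 117*1/568)) = √((-1/675 + (⅑)*(53/444)) + (-196 - 117/568)) = √((-1/675 + 53/3996) - 111445/568) = √(1177/99900 - 111445/568) = √(-2783171741/14185800) = I*√43868352981642/472860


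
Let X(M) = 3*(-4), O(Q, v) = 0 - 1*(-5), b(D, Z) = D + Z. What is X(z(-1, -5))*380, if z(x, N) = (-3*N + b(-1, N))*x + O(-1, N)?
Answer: -4560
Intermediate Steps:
O(Q, v) = 5 (O(Q, v) = 0 + 5 = 5)
z(x, N) = 5 + x*(-1 - 2*N) (z(x, N) = (-3*N + (-1 + N))*x + 5 = (-1 - 2*N)*x + 5 = x*(-1 - 2*N) + 5 = 5 + x*(-1 - 2*N))
X(M) = -12
X(z(-1, -5))*380 = -12*380 = -4560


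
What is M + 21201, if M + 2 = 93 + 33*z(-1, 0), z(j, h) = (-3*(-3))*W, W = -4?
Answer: 20104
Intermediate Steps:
z(j, h) = -36 (z(j, h) = -3*(-3)*(-4) = 9*(-4) = -36)
M = -1097 (M = -2 + (93 + 33*(-36)) = -2 + (93 - 1188) = -2 - 1095 = -1097)
M + 21201 = -1097 + 21201 = 20104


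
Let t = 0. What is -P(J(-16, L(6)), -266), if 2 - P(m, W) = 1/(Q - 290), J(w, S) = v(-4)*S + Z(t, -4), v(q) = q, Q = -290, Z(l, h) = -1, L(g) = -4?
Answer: -1161/580 ≈ -2.0017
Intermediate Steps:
J(w, S) = -1 - 4*S (J(w, S) = -4*S - 1 = -1 - 4*S)
P(m, W) = 1161/580 (P(m, W) = 2 - 1/(-290 - 290) = 2 - 1/(-580) = 2 - 1*(-1/580) = 2 + 1/580 = 1161/580)
-P(J(-16, L(6)), -266) = -1*1161/580 = -1161/580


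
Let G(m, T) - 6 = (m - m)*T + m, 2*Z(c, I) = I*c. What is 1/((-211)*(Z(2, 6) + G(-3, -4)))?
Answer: -1/1899 ≈ -0.00052659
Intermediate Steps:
Z(c, I) = I*c/2 (Z(c, I) = (I*c)/2 = I*c/2)
G(m, T) = 6 + m (G(m, T) = 6 + ((m - m)*T + m) = 6 + (0*T + m) = 6 + (0 + m) = 6 + m)
1/((-211)*(Z(2, 6) + G(-3, -4))) = 1/((-211)*((½)*6*2 + (6 - 3))) = -1/(211*(6 + 3)) = -1/211/9 = -1/211*⅑ = -1/1899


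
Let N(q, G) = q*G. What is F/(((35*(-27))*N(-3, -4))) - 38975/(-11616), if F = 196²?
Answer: -50759/1568160 ≈ -0.032368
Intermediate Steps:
N(q, G) = G*q
F = 38416
F/(((35*(-27))*N(-3, -4))) - 38975/(-11616) = 38416/(((35*(-27))*(-4*(-3)))) - 38975/(-11616) = 38416/((-945*12)) - 38975*(-1/11616) = 38416/(-11340) + 38975/11616 = 38416*(-1/11340) + 38975/11616 = -1372/405 + 38975/11616 = -50759/1568160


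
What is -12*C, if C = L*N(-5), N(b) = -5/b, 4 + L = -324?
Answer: 3936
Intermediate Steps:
L = -328 (L = -4 - 324 = -328)
C = -328 (C = -(-1640)/(-5) = -(-1640)*(-1)/5 = -328*1 = -328)
-12*C = -12*(-328) = 3936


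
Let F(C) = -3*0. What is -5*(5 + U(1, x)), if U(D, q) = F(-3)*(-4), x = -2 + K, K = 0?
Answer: -25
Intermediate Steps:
x = -2 (x = -2 + 0 = -2)
F(C) = 0
U(D, q) = 0 (U(D, q) = 0*(-4) = 0)
-5*(5 + U(1, x)) = -5*(5 + 0) = -5*5 = -25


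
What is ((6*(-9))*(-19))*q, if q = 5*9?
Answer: 46170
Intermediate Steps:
q = 45
((6*(-9))*(-19))*q = ((6*(-9))*(-19))*45 = -54*(-19)*45 = 1026*45 = 46170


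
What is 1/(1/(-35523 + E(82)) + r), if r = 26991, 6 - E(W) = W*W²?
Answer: 586885/15840613034 ≈ 3.7049e-5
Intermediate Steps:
E(W) = 6 - W³ (E(W) = 6 - W*W² = 6 - W³)
1/(1/(-35523 + E(82)) + r) = 1/(1/(-35523 + (6 - 1*82³)) + 26991) = 1/(1/(-35523 + (6 - 1*551368)) + 26991) = 1/(1/(-35523 + (6 - 551368)) + 26991) = 1/(1/(-35523 - 551362) + 26991) = 1/(1/(-586885) + 26991) = 1/(-1/586885 + 26991) = 1/(15840613034/586885) = 586885/15840613034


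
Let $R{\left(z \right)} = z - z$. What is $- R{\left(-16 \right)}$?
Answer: $0$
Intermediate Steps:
$R{\left(z \right)} = 0$
$- R{\left(-16 \right)} = \left(-1\right) 0 = 0$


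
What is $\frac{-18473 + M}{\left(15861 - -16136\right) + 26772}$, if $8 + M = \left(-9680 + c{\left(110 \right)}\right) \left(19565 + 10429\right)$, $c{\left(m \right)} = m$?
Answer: $- \frac{287061061}{58769} \approx -4884.6$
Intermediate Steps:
$M = -287042588$ ($M = -8 + \left(-9680 + 110\right) \left(19565 + 10429\right) = -8 - 287042580 = -287042588$)
$\frac{-18473 + M}{\left(15861 - -16136\right) + 26772} = \frac{-18473 - 287042588}{\left(15861 - -16136\right) + 26772} = - \frac{287061061}{\left(15861 + 16136\right) + 26772} = - \frac{287061061}{31997 + 26772} = - \frac{287061061}{58769}$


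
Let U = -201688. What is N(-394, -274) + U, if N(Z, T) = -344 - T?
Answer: -201758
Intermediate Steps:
N(-394, -274) + U = (-344 - 1*(-274)) - 201688 = (-344 + 274) - 201688 = -70 - 201688 = -201758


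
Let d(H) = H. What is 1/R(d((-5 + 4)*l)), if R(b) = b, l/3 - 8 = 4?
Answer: -1/36 ≈ -0.027778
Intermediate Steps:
l = 36 (l = 24 + 3*4 = 24 + 12 = 36)
1/R(d((-5 + 4)*l)) = 1/((-5 + 4)*36) = 1/(-1*36) = 1/(-36) = -1/36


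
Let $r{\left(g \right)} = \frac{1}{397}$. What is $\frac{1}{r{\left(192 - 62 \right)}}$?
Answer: $397$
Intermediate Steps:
$r{\left(g \right)} = \frac{1}{397}$
$\frac{1}{r{\left(192 - 62 \right)}} = \frac{1}{\frac{1}{397}} = 397$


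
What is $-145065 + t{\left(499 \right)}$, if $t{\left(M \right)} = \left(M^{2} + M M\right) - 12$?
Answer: $352925$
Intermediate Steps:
$t{\left(M \right)} = -12 + 2 M^{2}$ ($t{\left(M \right)} = \left(M^{2} + M^{2}\right) - 12 = 2 M^{2} - 12 = -12 + 2 M^{2}$)
$-145065 + t{\left(499 \right)} = -145065 - \left(12 - 2 \cdot 499^{2}\right) = -145065 + \left(-12 + 2 \cdot 249001\right) = -145065 + \left(-12 + 498002\right) = -145065 + 497990 = 352925$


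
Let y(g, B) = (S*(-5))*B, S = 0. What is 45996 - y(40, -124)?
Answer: 45996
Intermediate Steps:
y(g, B) = 0 (y(g, B) = (0*(-5))*B = 0*B = 0)
45996 - y(40, -124) = 45996 - 1*0 = 45996 + 0 = 45996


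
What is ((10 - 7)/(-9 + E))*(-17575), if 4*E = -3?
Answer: 70300/13 ≈ 5407.7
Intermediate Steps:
E = -¾ (E = (¼)*(-3) = -¾ ≈ -0.75000)
((10 - 7)/(-9 + E))*(-17575) = ((10 - 7)/(-9 - ¾))*(-17575) = (3/(-39/4))*(-17575) = (3*(-4/39))*(-17575) = -4/13*(-17575) = 70300/13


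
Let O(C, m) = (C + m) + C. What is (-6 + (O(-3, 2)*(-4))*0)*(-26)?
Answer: 156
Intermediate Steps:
O(C, m) = m + 2*C
(-6 + (O(-3, 2)*(-4))*0)*(-26) = (-6 + ((2 + 2*(-3))*(-4))*0)*(-26) = (-6 + ((2 - 6)*(-4))*0)*(-26) = (-6 - 4*(-4)*0)*(-26) = (-6 + 16*0)*(-26) = (-6 + 0)*(-26) = -6*(-26) = 156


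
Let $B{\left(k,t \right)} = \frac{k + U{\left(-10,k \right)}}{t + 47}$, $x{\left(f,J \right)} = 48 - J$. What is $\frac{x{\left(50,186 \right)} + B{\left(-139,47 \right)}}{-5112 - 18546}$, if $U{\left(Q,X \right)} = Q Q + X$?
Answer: $\frac{6575}{1111926} \approx 0.0059132$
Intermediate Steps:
$U{\left(Q,X \right)} = X + Q^{2}$ ($U{\left(Q,X \right)} = Q^{2} + X = X + Q^{2}$)
$B{\left(k,t \right)} = \frac{100 + 2 k}{47 + t}$ ($B{\left(k,t \right)} = \frac{k + \left(k + \left(-10\right)^{2}\right)}{t + 47} = \frac{k + \left(k + 100\right)}{47 + t} = \frac{k + \left(100 + k\right)}{47 + t} = \frac{100 + 2 k}{47 + t}$)
$\frac{x{\left(50,186 \right)} + B{\left(-139,47 \right)}}{-5112 - 18546} = \frac{\left(48 - 186\right) + \frac{2 \left(50 - 139\right)}{47 + 47}}{-5112 - 18546} = \frac{\left(48 - 186\right) + 2 \cdot \frac{1}{94} \left(-89\right)}{-23658} = \left(-138 + 2 \cdot \frac{1}{94} \left(-89\right)\right) \left(- \frac{1}{23658}\right) = \left(-138 - \frac{89}{47}\right) \left(- \frac{1}{23658}\right) = \left(- \frac{6575}{47}\right) \left(- \frac{1}{23658}\right) = \frac{6575}{1111926}$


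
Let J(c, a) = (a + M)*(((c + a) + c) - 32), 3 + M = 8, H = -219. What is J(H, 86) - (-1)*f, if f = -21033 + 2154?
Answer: -53823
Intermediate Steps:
M = 5 (M = -3 + 8 = 5)
J(c, a) = (5 + a)*(-32 + a + 2*c) (J(c, a) = (a + 5)*(((c + a) + c) - 32) = (5 + a)*(((a + c) + c) - 32) = (5 + a)*((a + 2*c) - 32) = (5 + a)*(-32 + a + 2*c))
f = -18879
J(H, 86) - (-1)*f = (-160 + 86² - 27*86 + 10*(-219) + 2*86*(-219)) - (-1)*(-18879) = (-160 + 7396 - 2322 - 2190 - 37668) - 1*18879 = -34944 - 18879 = -53823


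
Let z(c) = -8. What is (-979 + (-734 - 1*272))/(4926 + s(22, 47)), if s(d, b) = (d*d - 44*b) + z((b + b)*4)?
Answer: -1985/3334 ≈ -0.59538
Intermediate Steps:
s(d, b) = -8 + d**2 - 44*b (s(d, b) = (d*d - 44*b) - 8 = (d**2 - 44*b) - 8 = -8 + d**2 - 44*b)
(-979 + (-734 - 1*272))/(4926 + s(22, 47)) = (-979 + (-734 - 1*272))/(4926 + (-8 + 22**2 - 44*47)) = (-979 + (-734 - 272))/(4926 + (-8 + 484 - 2068)) = (-979 - 1006)/(4926 - 1592) = -1985/3334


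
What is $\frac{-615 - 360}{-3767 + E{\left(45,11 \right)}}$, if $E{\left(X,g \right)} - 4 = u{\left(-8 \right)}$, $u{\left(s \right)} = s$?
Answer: $\frac{325}{1257} \approx 0.25855$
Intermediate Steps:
$E{\left(X,g \right)} = -4$ ($E{\left(X,g \right)} = 4 - 8 = -4$)
$\frac{-615 - 360}{-3767 + E{\left(45,11 \right)}} = \frac{-615 - 360}{-3767 - 4} = - \frac{975}{-3771} = \left(-975\right) \left(- \frac{1}{3771}\right) = \frac{325}{1257}$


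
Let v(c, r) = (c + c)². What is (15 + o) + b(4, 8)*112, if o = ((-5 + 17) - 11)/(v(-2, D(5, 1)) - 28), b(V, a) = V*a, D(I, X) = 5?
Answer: 43187/12 ≈ 3598.9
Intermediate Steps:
v(c, r) = 4*c² (v(c, r) = (2*c)² = 4*c²)
o = -1/12 (o = ((-5 + 17) - 11)/(4*(-2)² - 28) = (12 - 11)/(4*4 - 28) = 1/(16 - 28) = 1/(-12) = 1*(-1/12) = -1/12 ≈ -0.083333)
(15 + o) + b(4, 8)*112 = (15 - 1/12) + (4*8)*112 = 179/12 + 32*112 = 179/12 + 3584 = 43187/12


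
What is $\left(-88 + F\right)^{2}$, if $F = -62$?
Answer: $22500$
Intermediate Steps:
$\left(-88 + F\right)^{2} = \left(-88 - 62\right)^{2} = \left(-150\right)^{2} = 22500$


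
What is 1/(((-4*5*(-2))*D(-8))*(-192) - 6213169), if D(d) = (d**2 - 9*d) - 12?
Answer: -1/7165489 ≈ -1.3956e-7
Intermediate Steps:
D(d) = -12 + d**2 - 9*d
1/(((-4*5*(-2))*D(-8))*(-192) - 6213169) = 1/(((-4*5*(-2))*(-12 + (-8)**2 - 9*(-8)))*(-192) - 6213169) = 1/(((-20*(-2))*(-12 + 64 + 72))*(-192) - 6213169) = 1/((40*124)*(-192) - 6213169) = 1/(4960*(-192) - 6213169) = 1/(-952320 - 6213169) = 1/(-7165489) = -1/7165489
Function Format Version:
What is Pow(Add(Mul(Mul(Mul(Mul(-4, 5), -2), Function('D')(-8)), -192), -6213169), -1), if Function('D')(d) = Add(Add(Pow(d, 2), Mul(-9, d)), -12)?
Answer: Rational(-1, 7165489) ≈ -1.3956e-7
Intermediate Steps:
Function('D')(d) = Add(-12, Pow(d, 2), Mul(-9, d))
Pow(Add(Mul(Mul(Mul(Mul(-4, 5), -2), Function('D')(-8)), -192), -6213169), -1) = Pow(Add(Mul(Mul(Mul(Mul(-4, 5), -2), Add(-12, Pow(-8, 2), Mul(-9, -8))), -192), -6213169), -1) = Pow(Add(Mul(Mul(Mul(-20, -2), Add(-12, 64, 72)), -192), -6213169), -1) = Pow(Add(Mul(Mul(40, 124), -192), -6213169), -1) = Pow(Add(Mul(4960, -192), -6213169), -1) = Pow(Add(-952320, -6213169), -1) = Pow(-7165489, -1) = Rational(-1, 7165489)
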